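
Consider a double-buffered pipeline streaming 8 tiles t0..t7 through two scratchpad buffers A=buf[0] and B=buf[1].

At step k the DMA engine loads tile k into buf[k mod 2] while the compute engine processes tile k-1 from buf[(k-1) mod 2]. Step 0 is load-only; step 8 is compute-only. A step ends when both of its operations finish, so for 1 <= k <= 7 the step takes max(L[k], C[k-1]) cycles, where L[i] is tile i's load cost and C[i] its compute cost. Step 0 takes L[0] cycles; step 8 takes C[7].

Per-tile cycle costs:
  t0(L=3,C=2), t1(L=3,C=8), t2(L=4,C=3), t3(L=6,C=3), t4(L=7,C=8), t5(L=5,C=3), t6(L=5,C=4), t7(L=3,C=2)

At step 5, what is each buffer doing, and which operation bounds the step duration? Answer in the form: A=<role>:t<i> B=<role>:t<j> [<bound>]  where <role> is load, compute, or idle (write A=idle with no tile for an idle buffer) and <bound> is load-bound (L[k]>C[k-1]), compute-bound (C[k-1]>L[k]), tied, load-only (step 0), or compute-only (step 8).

step 0: L[0]=3 → dur=3, Σ=3 | A=load:t0 B=idle [load-only]
step 1: L[1]=3 C[0]=2 → dur=3, Σ=6 | A=compute:t0 B=load:t1 [load-bound]
step 2: L[2]=4 C[1]=8 → dur=8, Σ=14 | A=load:t2 B=compute:t1 [compute-bound]
step 3: L[3]=6 C[2]=3 → dur=6, Σ=20 | A=compute:t2 B=load:t3 [load-bound]
step 4: L[4]=7 C[3]=3 → dur=7, Σ=27 | A=load:t4 B=compute:t3 [load-bound]
step 5: L[5]=5 C[4]=8 → dur=8, Σ=35 | A=compute:t4 B=load:t5 [compute-bound]
step 6: L[6]=5 C[5]=3 → dur=5, Σ=40 | A=load:t6 B=compute:t5 [load-bound]
step 7: L[7]=3 C[6]=4 → dur=4, Σ=44 | A=compute:t6 B=load:t7 [compute-bound]
step 8: C[7]=2 → dur=2, Σ=46 | A=idle B=compute:t7 [compute-only]

step 5: A=compute:t4 B=load:t5 [compute-bound]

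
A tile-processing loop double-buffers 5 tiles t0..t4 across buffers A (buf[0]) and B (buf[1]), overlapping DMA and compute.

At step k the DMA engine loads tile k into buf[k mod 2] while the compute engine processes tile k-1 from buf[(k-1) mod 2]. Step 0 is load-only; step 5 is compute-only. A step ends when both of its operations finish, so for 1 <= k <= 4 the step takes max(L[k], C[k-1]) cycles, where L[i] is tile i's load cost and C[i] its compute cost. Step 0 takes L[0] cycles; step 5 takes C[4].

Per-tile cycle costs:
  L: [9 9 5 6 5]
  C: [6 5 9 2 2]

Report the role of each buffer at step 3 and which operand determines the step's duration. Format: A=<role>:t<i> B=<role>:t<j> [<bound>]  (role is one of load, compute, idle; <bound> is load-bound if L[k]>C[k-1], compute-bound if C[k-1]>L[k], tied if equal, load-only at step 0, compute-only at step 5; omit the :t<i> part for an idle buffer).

step 3: A=compute:t2 B=load:t3 [compute-bound]

[0] DMA t0→A (9c) ∥ CU idle ⇒ 9c, clock 9
[1] DMA t1→B (9c) ∥ CU A:t0 (6c) ⇒ 9c, clock 18
[2] DMA t2→A (5c) ∥ CU B:t1 (5c) ⇒ 5c, clock 23
[3] DMA t3→B (6c) ∥ CU A:t2 (9c) ⇒ 9c, clock 32
[4] DMA t4→A (5c) ∥ CU B:t3 (2c) ⇒ 5c, clock 37
[5] DMA idle ∥ CU A:t4 (2c) ⇒ 2c, clock 39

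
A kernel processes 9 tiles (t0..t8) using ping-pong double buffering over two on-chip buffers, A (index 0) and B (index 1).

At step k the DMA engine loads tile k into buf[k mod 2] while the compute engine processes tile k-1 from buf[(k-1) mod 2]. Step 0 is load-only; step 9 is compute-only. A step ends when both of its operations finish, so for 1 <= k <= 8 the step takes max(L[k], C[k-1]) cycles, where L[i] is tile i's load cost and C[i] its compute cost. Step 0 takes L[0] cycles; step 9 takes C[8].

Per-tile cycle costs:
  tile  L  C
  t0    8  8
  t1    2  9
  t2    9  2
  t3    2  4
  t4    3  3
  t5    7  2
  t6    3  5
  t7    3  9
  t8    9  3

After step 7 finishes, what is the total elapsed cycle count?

end_cycle[7] = 46

[0] DMA t0→A (8c) ∥ CU idle ⇒ 8c, clock 8
[1] DMA t1→B (2c) ∥ CU A:t0 (8c) ⇒ 8c, clock 16
[2] DMA t2→A (9c) ∥ CU B:t1 (9c) ⇒ 9c, clock 25
[3] DMA t3→B (2c) ∥ CU A:t2 (2c) ⇒ 2c, clock 27
[4] DMA t4→A (3c) ∥ CU B:t3 (4c) ⇒ 4c, clock 31
[5] DMA t5→B (7c) ∥ CU A:t4 (3c) ⇒ 7c, clock 38
[6] DMA t6→A (3c) ∥ CU B:t5 (2c) ⇒ 3c, clock 41
[7] DMA t7→B (3c) ∥ CU A:t6 (5c) ⇒ 5c, clock 46
[8] DMA t8→A (9c) ∥ CU B:t7 (9c) ⇒ 9c, clock 55
[9] DMA idle ∥ CU A:t8 (3c) ⇒ 3c, clock 58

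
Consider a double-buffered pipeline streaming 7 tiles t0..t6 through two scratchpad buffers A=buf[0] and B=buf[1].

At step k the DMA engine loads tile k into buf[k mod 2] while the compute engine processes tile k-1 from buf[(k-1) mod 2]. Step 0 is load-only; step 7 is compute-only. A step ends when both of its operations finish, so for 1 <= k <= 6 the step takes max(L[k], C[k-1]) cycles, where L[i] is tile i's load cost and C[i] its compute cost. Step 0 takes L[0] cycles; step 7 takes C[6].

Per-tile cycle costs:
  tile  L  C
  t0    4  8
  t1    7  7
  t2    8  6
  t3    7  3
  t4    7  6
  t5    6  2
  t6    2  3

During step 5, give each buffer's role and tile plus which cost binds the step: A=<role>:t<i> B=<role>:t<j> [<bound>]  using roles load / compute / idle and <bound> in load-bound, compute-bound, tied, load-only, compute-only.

step 5: A=compute:t4 B=load:t5 [tied]

  0. 4=4c; end=4; A:t0 B:-
  1. max(7,8)=8c; end=12; A:t0 B:t1
  2. max(8,7)=8c; end=20; A:t2 B:t1
  3. max(7,6)=7c; end=27; A:t2 B:t3
  4. max(7,3)=7c; end=34; A:t4 B:t3
  5. max(6,6)=6c; end=40; A:t4 B:t5
  6. max(2,2)=2c; end=42; A:t6 B:t5
  7. 3=3c; end=45; A:t6 B:t5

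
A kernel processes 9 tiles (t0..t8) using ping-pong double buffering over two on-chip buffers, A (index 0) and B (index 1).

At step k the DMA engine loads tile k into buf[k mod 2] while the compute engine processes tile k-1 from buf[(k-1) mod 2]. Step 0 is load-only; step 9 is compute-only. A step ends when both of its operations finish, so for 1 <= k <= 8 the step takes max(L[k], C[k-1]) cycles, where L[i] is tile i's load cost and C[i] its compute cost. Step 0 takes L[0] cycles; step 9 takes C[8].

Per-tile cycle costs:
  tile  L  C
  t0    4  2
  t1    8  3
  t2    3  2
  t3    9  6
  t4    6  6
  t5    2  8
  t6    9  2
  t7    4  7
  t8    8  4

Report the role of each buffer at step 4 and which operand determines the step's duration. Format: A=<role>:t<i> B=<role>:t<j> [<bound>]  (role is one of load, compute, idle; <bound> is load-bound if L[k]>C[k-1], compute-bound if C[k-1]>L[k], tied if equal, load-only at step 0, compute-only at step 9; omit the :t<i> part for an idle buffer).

step 4: A=load:t4 B=compute:t3 [tied]

k=0 load=t0/4c comp=- wait=4 total=4
k=1 load=t1/8c comp=t0/2c wait=8 total=12
k=2 load=t2/3c comp=t1/3c wait=3 total=15
k=3 load=t3/9c comp=t2/2c wait=9 total=24
k=4 load=t4/6c comp=t3/6c wait=6 total=30
k=5 load=t5/2c comp=t4/6c wait=6 total=36
k=6 load=t6/9c comp=t5/8c wait=9 total=45
k=7 load=t7/4c comp=t6/2c wait=4 total=49
k=8 load=t8/8c comp=t7/7c wait=8 total=57
k=9 load=- comp=t8/4c wait=4 total=61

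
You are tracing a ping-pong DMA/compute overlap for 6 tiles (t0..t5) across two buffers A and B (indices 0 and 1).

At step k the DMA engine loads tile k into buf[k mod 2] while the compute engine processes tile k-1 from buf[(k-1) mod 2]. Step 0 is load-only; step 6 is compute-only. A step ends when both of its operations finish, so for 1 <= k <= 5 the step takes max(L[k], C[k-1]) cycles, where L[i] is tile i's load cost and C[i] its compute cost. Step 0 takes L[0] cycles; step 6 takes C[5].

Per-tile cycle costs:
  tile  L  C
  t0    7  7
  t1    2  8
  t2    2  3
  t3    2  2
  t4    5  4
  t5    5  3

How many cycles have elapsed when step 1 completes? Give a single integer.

k=0 load=t0/7c comp=- wait=7 total=7
k=1 load=t1/2c comp=t0/7c wait=7 total=14
k=2 load=t2/2c comp=t1/8c wait=8 total=22
k=3 load=t3/2c comp=t2/3c wait=3 total=25
k=4 load=t4/5c comp=t3/2c wait=5 total=30
k=5 load=t5/5c comp=t4/4c wait=5 total=35
k=6 load=- comp=t5/3c wait=3 total=38

end_cycle[1] = 14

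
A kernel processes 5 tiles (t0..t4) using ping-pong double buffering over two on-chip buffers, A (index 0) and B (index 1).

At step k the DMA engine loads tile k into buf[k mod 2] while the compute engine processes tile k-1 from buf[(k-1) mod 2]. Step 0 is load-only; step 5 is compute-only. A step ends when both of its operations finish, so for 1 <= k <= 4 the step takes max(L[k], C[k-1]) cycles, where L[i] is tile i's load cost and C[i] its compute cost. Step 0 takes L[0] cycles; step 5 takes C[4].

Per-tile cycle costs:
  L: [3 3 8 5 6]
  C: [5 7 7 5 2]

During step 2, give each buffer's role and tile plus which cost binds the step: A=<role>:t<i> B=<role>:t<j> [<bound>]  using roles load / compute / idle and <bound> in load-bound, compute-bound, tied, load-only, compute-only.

step 2: A=load:t2 B=compute:t1 [load-bound]

step 0: L[0]=3 → dur=3, Σ=3 | A=load:t0 B=idle [load-only]
step 1: L[1]=3 C[0]=5 → dur=5, Σ=8 | A=compute:t0 B=load:t1 [compute-bound]
step 2: L[2]=8 C[1]=7 → dur=8, Σ=16 | A=load:t2 B=compute:t1 [load-bound]
step 3: L[3]=5 C[2]=7 → dur=7, Σ=23 | A=compute:t2 B=load:t3 [compute-bound]
step 4: L[4]=6 C[3]=5 → dur=6, Σ=29 | A=load:t4 B=compute:t3 [load-bound]
step 5: C[4]=2 → dur=2, Σ=31 | A=compute:t4 B=idle [compute-only]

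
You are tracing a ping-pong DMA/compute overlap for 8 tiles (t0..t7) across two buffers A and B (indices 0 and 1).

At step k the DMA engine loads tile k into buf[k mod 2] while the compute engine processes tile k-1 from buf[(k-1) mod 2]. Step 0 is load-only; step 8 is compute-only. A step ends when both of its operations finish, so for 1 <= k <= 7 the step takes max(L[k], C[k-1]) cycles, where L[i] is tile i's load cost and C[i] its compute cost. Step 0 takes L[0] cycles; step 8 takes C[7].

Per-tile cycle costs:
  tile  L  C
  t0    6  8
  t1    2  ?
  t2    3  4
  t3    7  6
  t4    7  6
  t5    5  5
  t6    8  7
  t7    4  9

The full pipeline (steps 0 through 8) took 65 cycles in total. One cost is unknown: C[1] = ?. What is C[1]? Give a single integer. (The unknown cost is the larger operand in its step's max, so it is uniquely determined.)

C[1] = 7

step 0 = dur = L[0]=6 = 6
step 1 = dur = max(L[1]=2, C[0]=8) = 8
step 2 = dur = max(L[2]=3, C[1]=?) = C[1]  (unknown; binding)
step 3 = dur = max(L[3]=7, C[2]=4) = 7
step 4 = dur = max(L[4]=7, C[3]=6) = 7
step 5 = dur = max(L[5]=5, C[4]=6) = 6
step 6 = dur = max(L[6]=8, C[5]=5) = 8
step 7 = dur = max(L[7]=4, C[6]=7) = 7
step 8 = dur = C[7]=9 = 9
sum of known step durations = 58
dur[2] = total - known = 65 - 58 = 7
C[1] is the binding max in step 2, so C[1] = dur[2] = 7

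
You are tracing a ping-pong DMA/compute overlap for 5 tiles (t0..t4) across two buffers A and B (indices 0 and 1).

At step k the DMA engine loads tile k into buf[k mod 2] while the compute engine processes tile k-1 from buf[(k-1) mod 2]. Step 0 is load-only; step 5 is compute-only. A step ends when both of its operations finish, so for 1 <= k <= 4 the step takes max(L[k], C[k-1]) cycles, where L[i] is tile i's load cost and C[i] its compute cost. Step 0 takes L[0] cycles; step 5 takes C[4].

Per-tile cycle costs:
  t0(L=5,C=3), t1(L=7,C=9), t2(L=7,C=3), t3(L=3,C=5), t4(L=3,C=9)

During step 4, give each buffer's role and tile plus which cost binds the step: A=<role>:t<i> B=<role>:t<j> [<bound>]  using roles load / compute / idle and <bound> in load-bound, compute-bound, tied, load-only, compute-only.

step 0: L[0]=5 → dur=5, Σ=5 | A=load:t0 B=idle [load-only]
step 1: L[1]=7 C[0]=3 → dur=7, Σ=12 | A=compute:t0 B=load:t1 [load-bound]
step 2: L[2]=7 C[1]=9 → dur=9, Σ=21 | A=load:t2 B=compute:t1 [compute-bound]
step 3: L[3]=3 C[2]=3 → dur=3, Σ=24 | A=compute:t2 B=load:t3 [tied]
step 4: L[4]=3 C[3]=5 → dur=5, Σ=29 | A=load:t4 B=compute:t3 [compute-bound]
step 5: C[4]=9 → dur=9, Σ=38 | A=compute:t4 B=idle [compute-only]

step 4: A=load:t4 B=compute:t3 [compute-bound]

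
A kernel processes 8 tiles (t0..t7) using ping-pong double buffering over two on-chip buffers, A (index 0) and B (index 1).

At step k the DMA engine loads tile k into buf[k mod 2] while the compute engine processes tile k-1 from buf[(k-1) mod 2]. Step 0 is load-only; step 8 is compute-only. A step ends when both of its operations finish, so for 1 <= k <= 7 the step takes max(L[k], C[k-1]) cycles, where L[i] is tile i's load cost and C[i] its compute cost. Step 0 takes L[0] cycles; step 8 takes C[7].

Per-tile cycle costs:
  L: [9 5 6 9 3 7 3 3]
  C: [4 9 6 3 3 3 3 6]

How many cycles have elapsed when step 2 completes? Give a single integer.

end_cycle[2] = 23

k=0 load=t0/9c comp=- wait=9 total=9
k=1 load=t1/5c comp=t0/4c wait=5 total=14
k=2 load=t2/6c comp=t1/9c wait=9 total=23
k=3 load=t3/9c comp=t2/6c wait=9 total=32
k=4 load=t4/3c comp=t3/3c wait=3 total=35
k=5 load=t5/7c comp=t4/3c wait=7 total=42
k=6 load=t6/3c comp=t5/3c wait=3 total=45
k=7 load=t7/3c comp=t6/3c wait=3 total=48
k=8 load=- comp=t7/6c wait=6 total=54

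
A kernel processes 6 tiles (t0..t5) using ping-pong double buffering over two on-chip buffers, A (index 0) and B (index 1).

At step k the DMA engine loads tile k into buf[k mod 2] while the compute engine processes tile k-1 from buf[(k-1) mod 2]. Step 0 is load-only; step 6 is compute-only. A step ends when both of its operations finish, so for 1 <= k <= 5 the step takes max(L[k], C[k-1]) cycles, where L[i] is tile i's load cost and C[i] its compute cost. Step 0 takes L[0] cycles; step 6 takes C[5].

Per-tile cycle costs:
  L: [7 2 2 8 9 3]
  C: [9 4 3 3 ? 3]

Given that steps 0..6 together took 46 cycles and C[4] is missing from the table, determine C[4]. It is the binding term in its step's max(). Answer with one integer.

C[4] = 6

step 0 → dur = L[0]=7 = 7
step 1 → dur = max(L[1]=2, C[0]=9) = 9
step 2 → dur = max(L[2]=2, C[1]=4) = 4
step 3 → dur = max(L[3]=8, C[2]=3) = 8
step 4 → dur = max(L[4]=9, C[3]=3) = 9
step 5 → dur = max(L[5]=3, C[4]=?) = C[4]  (unknown; binding)
step 6 → dur = C[5]=3 = 3
sum of known step durations = 40
dur[5] = total - known = 46 - 40 = 6
C[4] is the binding max in step 5, so C[4] = dur[5] = 6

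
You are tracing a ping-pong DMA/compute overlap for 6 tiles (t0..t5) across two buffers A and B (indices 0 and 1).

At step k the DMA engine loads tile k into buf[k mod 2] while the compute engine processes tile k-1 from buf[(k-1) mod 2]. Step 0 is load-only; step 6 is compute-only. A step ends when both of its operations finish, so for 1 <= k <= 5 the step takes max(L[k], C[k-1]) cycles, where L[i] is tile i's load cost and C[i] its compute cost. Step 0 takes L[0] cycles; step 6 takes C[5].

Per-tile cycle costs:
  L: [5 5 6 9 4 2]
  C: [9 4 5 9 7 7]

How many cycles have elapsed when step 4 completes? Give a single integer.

[0] DMA t0→A (5c) ∥ CU idle ⇒ 5c, clock 5
[1] DMA t1→B (5c) ∥ CU A:t0 (9c) ⇒ 9c, clock 14
[2] DMA t2→A (6c) ∥ CU B:t1 (4c) ⇒ 6c, clock 20
[3] DMA t3→B (9c) ∥ CU A:t2 (5c) ⇒ 9c, clock 29
[4] DMA t4→A (4c) ∥ CU B:t3 (9c) ⇒ 9c, clock 38
[5] DMA t5→B (2c) ∥ CU A:t4 (7c) ⇒ 7c, clock 45
[6] DMA idle ∥ CU B:t5 (7c) ⇒ 7c, clock 52

end_cycle[4] = 38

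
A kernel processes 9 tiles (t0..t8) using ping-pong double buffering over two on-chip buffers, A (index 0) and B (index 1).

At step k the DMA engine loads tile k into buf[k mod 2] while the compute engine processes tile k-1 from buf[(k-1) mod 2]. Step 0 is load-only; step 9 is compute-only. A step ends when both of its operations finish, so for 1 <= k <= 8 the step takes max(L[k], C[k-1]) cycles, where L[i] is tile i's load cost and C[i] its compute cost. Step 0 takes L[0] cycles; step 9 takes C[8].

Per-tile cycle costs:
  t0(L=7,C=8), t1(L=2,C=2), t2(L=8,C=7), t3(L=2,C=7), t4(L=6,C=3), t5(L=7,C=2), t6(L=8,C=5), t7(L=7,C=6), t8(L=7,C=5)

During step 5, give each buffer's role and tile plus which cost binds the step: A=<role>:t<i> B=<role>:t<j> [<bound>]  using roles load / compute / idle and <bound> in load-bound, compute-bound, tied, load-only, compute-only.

step 5: A=compute:t4 B=load:t5 [load-bound]

  0. 7=7c; end=7; A:t0 B:-
  1. max(2,8)=8c; end=15; A:t0 B:t1
  2. max(8,2)=8c; end=23; A:t2 B:t1
  3. max(2,7)=7c; end=30; A:t2 B:t3
  4. max(6,7)=7c; end=37; A:t4 B:t3
  5. max(7,3)=7c; end=44; A:t4 B:t5
  6. max(8,2)=8c; end=52; A:t6 B:t5
  7. max(7,5)=7c; end=59; A:t6 B:t7
  8. max(7,6)=7c; end=66; A:t8 B:t7
  9. 5=5c; end=71; A:t8 B:t7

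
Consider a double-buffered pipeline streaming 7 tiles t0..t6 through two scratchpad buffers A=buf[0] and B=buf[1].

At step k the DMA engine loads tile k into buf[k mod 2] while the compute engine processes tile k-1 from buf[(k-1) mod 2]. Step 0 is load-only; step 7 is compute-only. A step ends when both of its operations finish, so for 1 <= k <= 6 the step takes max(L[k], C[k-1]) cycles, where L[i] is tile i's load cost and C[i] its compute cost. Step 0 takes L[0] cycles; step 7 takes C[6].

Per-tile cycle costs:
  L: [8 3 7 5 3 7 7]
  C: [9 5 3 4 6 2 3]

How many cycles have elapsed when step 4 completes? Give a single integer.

end_cycle[4] = 33

k=0 load=t0/8c comp=- wait=8 total=8
k=1 load=t1/3c comp=t0/9c wait=9 total=17
k=2 load=t2/7c comp=t1/5c wait=7 total=24
k=3 load=t3/5c comp=t2/3c wait=5 total=29
k=4 load=t4/3c comp=t3/4c wait=4 total=33
k=5 load=t5/7c comp=t4/6c wait=7 total=40
k=6 load=t6/7c comp=t5/2c wait=7 total=47
k=7 load=- comp=t6/3c wait=3 total=50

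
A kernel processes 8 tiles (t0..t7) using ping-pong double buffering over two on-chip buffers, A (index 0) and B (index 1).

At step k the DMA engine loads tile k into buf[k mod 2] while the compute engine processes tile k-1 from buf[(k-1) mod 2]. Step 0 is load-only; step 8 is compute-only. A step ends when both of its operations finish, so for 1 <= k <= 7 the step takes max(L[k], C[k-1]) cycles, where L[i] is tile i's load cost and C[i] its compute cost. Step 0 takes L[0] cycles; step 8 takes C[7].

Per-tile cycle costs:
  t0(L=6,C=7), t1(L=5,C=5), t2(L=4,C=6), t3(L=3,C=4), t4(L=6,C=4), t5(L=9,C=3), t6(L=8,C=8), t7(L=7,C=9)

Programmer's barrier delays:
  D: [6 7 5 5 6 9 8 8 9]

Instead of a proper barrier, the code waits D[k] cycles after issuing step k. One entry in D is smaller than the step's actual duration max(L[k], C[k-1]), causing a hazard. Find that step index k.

[0] required=L[0]=6=6 vs D=6 ok
[1] required=max(L[1]=5,C[0]=7)=7 vs D=7 ok
[2] required=max(L[2]=4,C[1]=5)=5 vs D=5 ok
[3] required=max(L[3]=3,C[2]=6)=6 vs D=5 SHORT
[4] required=max(L[4]=6,C[3]=4)=6 vs D=6 ok
[5] required=max(L[5]=9,C[4]=4)=9 vs D=9 ok
[6] required=max(L[6]=8,C[5]=3)=8 vs D=8 ok
[7] required=max(L[7]=7,C[6]=8)=8 vs D=8 ok
[8] required=C[7]=9=9 vs D=9 ok

hazard at step 3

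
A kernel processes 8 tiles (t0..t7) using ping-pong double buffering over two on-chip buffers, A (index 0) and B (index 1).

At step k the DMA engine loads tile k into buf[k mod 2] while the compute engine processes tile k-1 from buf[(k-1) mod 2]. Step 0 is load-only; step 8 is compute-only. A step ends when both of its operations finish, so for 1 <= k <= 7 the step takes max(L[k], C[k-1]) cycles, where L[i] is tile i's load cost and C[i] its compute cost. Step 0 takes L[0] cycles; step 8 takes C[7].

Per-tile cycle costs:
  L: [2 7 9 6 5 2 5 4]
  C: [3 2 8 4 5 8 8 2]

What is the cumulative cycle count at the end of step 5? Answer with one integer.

step 0: L[0]=2 → dur=2, Σ=2 | A=load:t0 B=idle [load-only]
step 1: L[1]=7 C[0]=3 → dur=7, Σ=9 | A=compute:t0 B=load:t1 [load-bound]
step 2: L[2]=9 C[1]=2 → dur=9, Σ=18 | A=load:t2 B=compute:t1 [load-bound]
step 3: L[3]=6 C[2]=8 → dur=8, Σ=26 | A=compute:t2 B=load:t3 [compute-bound]
step 4: L[4]=5 C[3]=4 → dur=5, Σ=31 | A=load:t4 B=compute:t3 [load-bound]
step 5: L[5]=2 C[4]=5 → dur=5, Σ=36 | A=compute:t4 B=load:t5 [compute-bound]
step 6: L[6]=5 C[5]=8 → dur=8, Σ=44 | A=load:t6 B=compute:t5 [compute-bound]
step 7: L[7]=4 C[6]=8 → dur=8, Σ=52 | A=compute:t6 B=load:t7 [compute-bound]
step 8: C[7]=2 → dur=2, Σ=54 | A=idle B=compute:t7 [compute-only]

end_cycle[5] = 36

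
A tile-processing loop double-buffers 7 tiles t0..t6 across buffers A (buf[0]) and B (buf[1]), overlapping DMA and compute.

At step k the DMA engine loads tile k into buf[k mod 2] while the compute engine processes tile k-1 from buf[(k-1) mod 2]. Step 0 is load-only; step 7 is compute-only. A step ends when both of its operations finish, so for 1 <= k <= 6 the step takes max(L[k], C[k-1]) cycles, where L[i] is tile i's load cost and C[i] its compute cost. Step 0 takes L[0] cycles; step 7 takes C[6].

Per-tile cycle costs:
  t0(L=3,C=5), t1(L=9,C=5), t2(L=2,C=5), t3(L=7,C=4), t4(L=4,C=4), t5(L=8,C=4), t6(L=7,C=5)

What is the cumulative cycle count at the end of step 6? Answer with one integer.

k=0 load=t0/3c comp=- wait=3 total=3
k=1 load=t1/9c comp=t0/5c wait=9 total=12
k=2 load=t2/2c comp=t1/5c wait=5 total=17
k=3 load=t3/7c comp=t2/5c wait=7 total=24
k=4 load=t4/4c comp=t3/4c wait=4 total=28
k=5 load=t5/8c comp=t4/4c wait=8 total=36
k=6 load=t6/7c comp=t5/4c wait=7 total=43
k=7 load=- comp=t6/5c wait=5 total=48

end_cycle[6] = 43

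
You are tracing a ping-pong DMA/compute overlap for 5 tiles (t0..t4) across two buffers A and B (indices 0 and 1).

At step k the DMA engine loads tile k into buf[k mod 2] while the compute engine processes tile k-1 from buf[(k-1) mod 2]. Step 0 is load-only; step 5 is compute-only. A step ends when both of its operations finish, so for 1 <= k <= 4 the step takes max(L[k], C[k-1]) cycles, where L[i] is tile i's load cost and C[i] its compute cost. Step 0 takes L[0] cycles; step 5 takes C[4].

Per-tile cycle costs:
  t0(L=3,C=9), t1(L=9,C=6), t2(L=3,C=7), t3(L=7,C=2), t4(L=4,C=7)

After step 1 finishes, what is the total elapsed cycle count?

k=0 load=t0/3c comp=- wait=3 total=3
k=1 load=t1/9c comp=t0/9c wait=9 total=12
k=2 load=t2/3c comp=t1/6c wait=6 total=18
k=3 load=t3/7c comp=t2/7c wait=7 total=25
k=4 load=t4/4c comp=t3/2c wait=4 total=29
k=5 load=- comp=t4/7c wait=7 total=36

end_cycle[1] = 12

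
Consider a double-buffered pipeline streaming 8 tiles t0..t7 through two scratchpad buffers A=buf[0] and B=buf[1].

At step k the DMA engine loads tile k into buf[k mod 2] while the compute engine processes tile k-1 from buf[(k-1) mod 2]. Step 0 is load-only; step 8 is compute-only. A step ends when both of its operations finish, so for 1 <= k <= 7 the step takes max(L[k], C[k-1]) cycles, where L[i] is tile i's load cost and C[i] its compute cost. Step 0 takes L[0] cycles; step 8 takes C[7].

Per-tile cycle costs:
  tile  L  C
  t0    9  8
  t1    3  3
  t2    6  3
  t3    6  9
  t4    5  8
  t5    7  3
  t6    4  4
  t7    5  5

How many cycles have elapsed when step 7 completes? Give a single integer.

end_cycle[7] = 55

[0] DMA t0→A (9c) ∥ CU idle ⇒ 9c, clock 9
[1] DMA t1→B (3c) ∥ CU A:t0 (8c) ⇒ 8c, clock 17
[2] DMA t2→A (6c) ∥ CU B:t1 (3c) ⇒ 6c, clock 23
[3] DMA t3→B (6c) ∥ CU A:t2 (3c) ⇒ 6c, clock 29
[4] DMA t4→A (5c) ∥ CU B:t3 (9c) ⇒ 9c, clock 38
[5] DMA t5→B (7c) ∥ CU A:t4 (8c) ⇒ 8c, clock 46
[6] DMA t6→A (4c) ∥ CU B:t5 (3c) ⇒ 4c, clock 50
[7] DMA t7→B (5c) ∥ CU A:t6 (4c) ⇒ 5c, clock 55
[8] DMA idle ∥ CU B:t7 (5c) ⇒ 5c, clock 60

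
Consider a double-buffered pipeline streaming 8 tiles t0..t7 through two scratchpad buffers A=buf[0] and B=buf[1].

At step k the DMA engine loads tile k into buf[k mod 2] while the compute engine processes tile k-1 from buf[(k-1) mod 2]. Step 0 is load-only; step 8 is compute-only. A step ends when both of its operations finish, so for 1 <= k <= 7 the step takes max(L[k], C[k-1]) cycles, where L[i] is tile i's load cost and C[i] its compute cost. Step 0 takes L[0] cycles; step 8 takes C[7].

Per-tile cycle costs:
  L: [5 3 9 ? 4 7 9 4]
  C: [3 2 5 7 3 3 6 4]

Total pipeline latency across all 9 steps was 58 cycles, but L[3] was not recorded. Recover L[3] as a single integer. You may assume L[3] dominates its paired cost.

L[3] = 8

step 0 | dur = L[0]=5 = 5
step 1 | dur = max(L[1]=3, C[0]=3) = 3
step 2 | dur = max(L[2]=9, C[1]=2) = 9
step 3 | dur = max(L[3]=?, C[2]=5) = L[3]  (unknown; binding)
step 4 | dur = max(L[4]=4, C[3]=7) = 7
step 5 | dur = max(L[5]=7, C[4]=3) = 7
step 6 | dur = max(L[6]=9, C[5]=3) = 9
step 7 | dur = max(L[7]=4, C[6]=6) = 6
step 8 | dur = C[7]=4 = 4
sum of known step durations = 50
dur[3] = total - known = 58 - 50 = 8
L[3] is the binding max in step 3, so L[3] = dur[3] = 8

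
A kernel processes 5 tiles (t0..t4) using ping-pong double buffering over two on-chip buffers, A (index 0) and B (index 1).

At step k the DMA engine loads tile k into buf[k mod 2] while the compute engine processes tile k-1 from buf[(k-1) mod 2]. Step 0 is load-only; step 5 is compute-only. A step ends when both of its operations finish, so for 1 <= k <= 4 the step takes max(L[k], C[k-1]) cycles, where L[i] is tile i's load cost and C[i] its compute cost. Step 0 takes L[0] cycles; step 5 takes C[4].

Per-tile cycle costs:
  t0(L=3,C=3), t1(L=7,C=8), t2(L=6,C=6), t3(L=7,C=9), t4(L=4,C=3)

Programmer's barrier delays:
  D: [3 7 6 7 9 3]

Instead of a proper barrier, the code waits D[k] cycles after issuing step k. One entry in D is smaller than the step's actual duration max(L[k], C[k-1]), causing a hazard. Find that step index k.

hazard at step 2

k=0 barrier L[0]=3→3c, D[0]=3 ok
k=1 barrier max(L[1]=7,C[0]=3)→7c, D[1]=7 ok
k=2 barrier max(L[2]=6,C[1]=8)→8c, D[2]=6 SHORT
k=3 barrier max(L[3]=7,C[2]=6)→7c, D[3]=7 ok
k=4 barrier max(L[4]=4,C[3]=9)→9c, D[4]=9 ok
k=5 barrier C[4]=3→3c, D[5]=3 ok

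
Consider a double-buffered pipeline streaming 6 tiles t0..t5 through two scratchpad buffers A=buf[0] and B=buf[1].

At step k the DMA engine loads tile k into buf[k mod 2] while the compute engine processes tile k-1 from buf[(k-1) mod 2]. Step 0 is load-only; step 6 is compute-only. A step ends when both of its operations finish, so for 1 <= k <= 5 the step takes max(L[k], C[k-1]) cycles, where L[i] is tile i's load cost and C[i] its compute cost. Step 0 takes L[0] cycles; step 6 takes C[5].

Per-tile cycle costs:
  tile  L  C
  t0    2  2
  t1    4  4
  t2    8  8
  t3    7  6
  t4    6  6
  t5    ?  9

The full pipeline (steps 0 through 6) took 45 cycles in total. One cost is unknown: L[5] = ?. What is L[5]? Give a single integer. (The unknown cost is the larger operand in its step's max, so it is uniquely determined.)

L[5] = 8

step 0 | dur = L[0]=2 = 2
step 1 | dur = max(L[1]=4, C[0]=2) = 4
step 2 | dur = max(L[2]=8, C[1]=4) = 8
step 3 | dur = max(L[3]=7, C[2]=8) = 8
step 4 | dur = max(L[4]=6, C[3]=6) = 6
step 5 | dur = max(L[5]=?, C[4]=6) = L[5]  (unknown; binding)
step 6 | dur = C[5]=9 = 9
sum of known step durations = 37
dur[5] = total - known = 45 - 37 = 8
L[5] is the binding max in step 5, so L[5] = dur[5] = 8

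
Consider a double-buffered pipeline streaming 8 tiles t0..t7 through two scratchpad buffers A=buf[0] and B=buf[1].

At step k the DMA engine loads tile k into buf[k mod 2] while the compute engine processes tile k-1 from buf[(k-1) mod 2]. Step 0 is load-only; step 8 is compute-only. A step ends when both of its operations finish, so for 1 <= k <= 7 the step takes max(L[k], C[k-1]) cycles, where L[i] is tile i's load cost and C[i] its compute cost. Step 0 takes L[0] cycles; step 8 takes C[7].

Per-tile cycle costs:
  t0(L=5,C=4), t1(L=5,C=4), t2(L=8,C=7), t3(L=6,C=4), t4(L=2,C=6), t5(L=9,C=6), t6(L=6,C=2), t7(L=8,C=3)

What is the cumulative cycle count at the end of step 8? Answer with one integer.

[0] DMA t0→A (5c) ∥ CU idle ⇒ 5c, clock 5
[1] DMA t1→B (5c) ∥ CU A:t0 (4c) ⇒ 5c, clock 10
[2] DMA t2→A (8c) ∥ CU B:t1 (4c) ⇒ 8c, clock 18
[3] DMA t3→B (6c) ∥ CU A:t2 (7c) ⇒ 7c, clock 25
[4] DMA t4→A (2c) ∥ CU B:t3 (4c) ⇒ 4c, clock 29
[5] DMA t5→B (9c) ∥ CU A:t4 (6c) ⇒ 9c, clock 38
[6] DMA t6→A (6c) ∥ CU B:t5 (6c) ⇒ 6c, clock 44
[7] DMA t7→B (8c) ∥ CU A:t6 (2c) ⇒ 8c, clock 52
[8] DMA idle ∥ CU B:t7 (3c) ⇒ 3c, clock 55

end_cycle[8] = 55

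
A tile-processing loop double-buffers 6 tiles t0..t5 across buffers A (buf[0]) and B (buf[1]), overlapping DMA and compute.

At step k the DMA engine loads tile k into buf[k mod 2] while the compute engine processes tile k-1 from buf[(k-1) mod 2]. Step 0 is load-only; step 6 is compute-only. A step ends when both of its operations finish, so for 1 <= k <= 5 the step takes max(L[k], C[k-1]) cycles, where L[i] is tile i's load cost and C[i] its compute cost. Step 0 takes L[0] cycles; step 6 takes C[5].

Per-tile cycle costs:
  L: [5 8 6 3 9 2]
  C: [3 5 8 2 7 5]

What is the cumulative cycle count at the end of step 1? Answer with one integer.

[0] DMA t0→A (5c) ∥ CU idle ⇒ 5c, clock 5
[1] DMA t1→B (8c) ∥ CU A:t0 (3c) ⇒ 8c, clock 13
[2] DMA t2→A (6c) ∥ CU B:t1 (5c) ⇒ 6c, clock 19
[3] DMA t3→B (3c) ∥ CU A:t2 (8c) ⇒ 8c, clock 27
[4] DMA t4→A (9c) ∥ CU B:t3 (2c) ⇒ 9c, clock 36
[5] DMA t5→B (2c) ∥ CU A:t4 (7c) ⇒ 7c, clock 43
[6] DMA idle ∥ CU B:t5 (5c) ⇒ 5c, clock 48

end_cycle[1] = 13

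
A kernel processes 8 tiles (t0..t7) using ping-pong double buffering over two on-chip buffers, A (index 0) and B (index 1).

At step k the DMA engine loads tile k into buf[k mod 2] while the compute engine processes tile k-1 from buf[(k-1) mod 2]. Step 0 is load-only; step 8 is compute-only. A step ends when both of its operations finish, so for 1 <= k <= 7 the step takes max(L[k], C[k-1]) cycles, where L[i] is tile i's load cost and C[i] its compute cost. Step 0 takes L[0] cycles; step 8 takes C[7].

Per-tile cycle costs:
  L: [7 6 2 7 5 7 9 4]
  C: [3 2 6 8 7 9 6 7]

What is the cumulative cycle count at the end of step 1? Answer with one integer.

  0. 7=7c; end=7; A:t0 B:-
  1. max(6,3)=6c; end=13; A:t0 B:t1
  2. max(2,2)=2c; end=15; A:t2 B:t1
  3. max(7,6)=7c; end=22; A:t2 B:t3
  4. max(5,8)=8c; end=30; A:t4 B:t3
  5. max(7,7)=7c; end=37; A:t4 B:t5
  6. max(9,9)=9c; end=46; A:t6 B:t5
  7. max(4,6)=6c; end=52; A:t6 B:t7
  8. 7=7c; end=59; A:t6 B:t7

end_cycle[1] = 13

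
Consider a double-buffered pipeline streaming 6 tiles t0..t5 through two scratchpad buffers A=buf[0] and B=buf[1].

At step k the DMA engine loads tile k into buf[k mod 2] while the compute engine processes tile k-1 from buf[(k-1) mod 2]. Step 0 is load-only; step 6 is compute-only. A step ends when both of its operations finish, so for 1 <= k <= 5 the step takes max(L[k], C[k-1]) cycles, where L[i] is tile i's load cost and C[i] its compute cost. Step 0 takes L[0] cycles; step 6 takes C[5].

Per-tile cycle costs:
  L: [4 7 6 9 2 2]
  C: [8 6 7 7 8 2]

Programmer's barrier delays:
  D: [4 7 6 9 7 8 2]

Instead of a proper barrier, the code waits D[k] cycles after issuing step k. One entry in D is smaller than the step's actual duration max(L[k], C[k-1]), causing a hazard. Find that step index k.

[0] required=L[0]=4=4 vs D=4 ok
[1] required=max(L[1]=7,C[0]=8)=8 vs D=7 SHORT
[2] required=max(L[2]=6,C[1]=6)=6 vs D=6 ok
[3] required=max(L[3]=9,C[2]=7)=9 vs D=9 ok
[4] required=max(L[4]=2,C[3]=7)=7 vs D=7 ok
[5] required=max(L[5]=2,C[4]=8)=8 vs D=8 ok
[6] required=C[5]=2=2 vs D=2 ok

hazard at step 1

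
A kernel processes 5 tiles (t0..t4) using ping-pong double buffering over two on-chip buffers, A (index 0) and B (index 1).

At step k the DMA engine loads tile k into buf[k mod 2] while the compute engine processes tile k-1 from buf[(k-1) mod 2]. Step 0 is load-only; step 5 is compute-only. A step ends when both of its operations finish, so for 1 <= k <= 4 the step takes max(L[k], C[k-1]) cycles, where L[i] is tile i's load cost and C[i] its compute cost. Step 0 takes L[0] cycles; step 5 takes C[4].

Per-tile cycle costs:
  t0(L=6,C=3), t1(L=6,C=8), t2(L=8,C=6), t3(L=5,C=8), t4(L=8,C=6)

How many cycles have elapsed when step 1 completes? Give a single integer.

end_cycle[1] = 12

  0. 6=6c; end=6; A:t0 B:-
  1. max(6,3)=6c; end=12; A:t0 B:t1
  2. max(8,8)=8c; end=20; A:t2 B:t1
  3. max(5,6)=6c; end=26; A:t2 B:t3
  4. max(8,8)=8c; end=34; A:t4 B:t3
  5. 6=6c; end=40; A:t4 B:t3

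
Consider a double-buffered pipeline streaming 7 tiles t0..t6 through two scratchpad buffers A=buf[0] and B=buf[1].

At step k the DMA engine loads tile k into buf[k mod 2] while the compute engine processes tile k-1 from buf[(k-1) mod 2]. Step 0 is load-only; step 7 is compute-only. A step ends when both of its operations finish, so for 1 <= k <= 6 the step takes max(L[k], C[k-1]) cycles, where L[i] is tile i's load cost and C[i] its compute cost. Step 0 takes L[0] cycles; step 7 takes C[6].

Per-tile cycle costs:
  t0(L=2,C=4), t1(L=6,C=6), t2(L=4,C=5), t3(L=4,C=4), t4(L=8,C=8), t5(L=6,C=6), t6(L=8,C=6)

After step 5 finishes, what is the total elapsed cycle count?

  0. 2=2c; end=2; A:t0 B:-
  1. max(6,4)=6c; end=8; A:t0 B:t1
  2. max(4,6)=6c; end=14; A:t2 B:t1
  3. max(4,5)=5c; end=19; A:t2 B:t3
  4. max(8,4)=8c; end=27; A:t4 B:t3
  5. max(6,8)=8c; end=35; A:t4 B:t5
  6. max(8,6)=8c; end=43; A:t6 B:t5
  7. 6=6c; end=49; A:t6 B:t5

end_cycle[5] = 35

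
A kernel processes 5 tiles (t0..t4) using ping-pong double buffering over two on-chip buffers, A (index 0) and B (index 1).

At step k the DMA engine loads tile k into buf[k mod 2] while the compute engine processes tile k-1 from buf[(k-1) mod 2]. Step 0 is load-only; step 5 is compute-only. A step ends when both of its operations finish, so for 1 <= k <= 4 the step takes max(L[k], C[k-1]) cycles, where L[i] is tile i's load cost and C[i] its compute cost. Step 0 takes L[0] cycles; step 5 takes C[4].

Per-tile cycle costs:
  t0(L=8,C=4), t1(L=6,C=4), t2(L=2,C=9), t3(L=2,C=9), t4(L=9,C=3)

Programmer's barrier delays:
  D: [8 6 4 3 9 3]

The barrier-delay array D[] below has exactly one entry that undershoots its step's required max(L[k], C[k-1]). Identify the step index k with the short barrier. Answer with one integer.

step 0: need L[0]=8 = 8; D[0]=8 ok
step 1: need max(L[1]=6,C[0]=4) = 6; D[1]=6 ok
step 2: need max(L[2]=2,C[1]=4) = 4; D[2]=4 ok
step 3: need max(L[3]=2,C[2]=9) = 9; D[3]=3 SHORT
step 4: need max(L[4]=9,C[3]=9) = 9; D[4]=9 ok
step 5: need C[4]=3 = 3; D[5]=3 ok

hazard at step 3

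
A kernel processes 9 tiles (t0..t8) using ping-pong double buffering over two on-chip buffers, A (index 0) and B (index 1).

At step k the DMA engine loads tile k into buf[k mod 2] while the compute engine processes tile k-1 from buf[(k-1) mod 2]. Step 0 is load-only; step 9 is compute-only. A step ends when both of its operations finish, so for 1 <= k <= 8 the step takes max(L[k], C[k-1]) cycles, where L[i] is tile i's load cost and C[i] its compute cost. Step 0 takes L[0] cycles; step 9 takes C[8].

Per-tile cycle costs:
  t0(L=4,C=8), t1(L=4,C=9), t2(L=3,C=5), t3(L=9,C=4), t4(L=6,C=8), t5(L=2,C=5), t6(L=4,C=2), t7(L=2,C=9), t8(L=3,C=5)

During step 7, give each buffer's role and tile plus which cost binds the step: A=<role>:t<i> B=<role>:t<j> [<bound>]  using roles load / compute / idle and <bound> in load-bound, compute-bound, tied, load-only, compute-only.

  0. 4=4c; end=4; A:t0 B:-
  1. max(4,8)=8c; end=12; A:t0 B:t1
  2. max(3,9)=9c; end=21; A:t2 B:t1
  3. max(9,5)=9c; end=30; A:t2 B:t3
  4. max(6,4)=6c; end=36; A:t4 B:t3
  5. max(2,8)=8c; end=44; A:t4 B:t5
  6. max(4,5)=5c; end=49; A:t6 B:t5
  7. max(2,2)=2c; end=51; A:t6 B:t7
  8. max(3,9)=9c; end=60; A:t8 B:t7
  9. 5=5c; end=65; A:t8 B:t7

step 7: A=compute:t6 B=load:t7 [tied]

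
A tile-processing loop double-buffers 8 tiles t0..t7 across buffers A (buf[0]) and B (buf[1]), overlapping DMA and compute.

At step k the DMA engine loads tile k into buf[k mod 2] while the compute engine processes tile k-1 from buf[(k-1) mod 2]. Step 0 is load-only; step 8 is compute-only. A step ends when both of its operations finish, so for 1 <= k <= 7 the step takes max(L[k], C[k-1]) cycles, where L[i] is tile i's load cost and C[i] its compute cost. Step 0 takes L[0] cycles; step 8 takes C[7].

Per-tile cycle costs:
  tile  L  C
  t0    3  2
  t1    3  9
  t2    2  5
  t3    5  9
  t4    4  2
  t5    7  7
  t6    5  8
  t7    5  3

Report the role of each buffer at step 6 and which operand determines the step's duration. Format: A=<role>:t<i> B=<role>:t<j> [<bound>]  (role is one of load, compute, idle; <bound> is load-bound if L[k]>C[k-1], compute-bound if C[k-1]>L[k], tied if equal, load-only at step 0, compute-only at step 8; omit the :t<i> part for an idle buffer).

step 6: A=load:t6 B=compute:t5 [compute-bound]

step 0: L[0]=3 → dur=3, Σ=3 | A=load:t0 B=idle [load-only]
step 1: L[1]=3 C[0]=2 → dur=3, Σ=6 | A=compute:t0 B=load:t1 [load-bound]
step 2: L[2]=2 C[1]=9 → dur=9, Σ=15 | A=load:t2 B=compute:t1 [compute-bound]
step 3: L[3]=5 C[2]=5 → dur=5, Σ=20 | A=compute:t2 B=load:t3 [tied]
step 4: L[4]=4 C[3]=9 → dur=9, Σ=29 | A=load:t4 B=compute:t3 [compute-bound]
step 5: L[5]=7 C[4]=2 → dur=7, Σ=36 | A=compute:t4 B=load:t5 [load-bound]
step 6: L[6]=5 C[5]=7 → dur=7, Σ=43 | A=load:t6 B=compute:t5 [compute-bound]
step 7: L[7]=5 C[6]=8 → dur=8, Σ=51 | A=compute:t6 B=load:t7 [compute-bound]
step 8: C[7]=3 → dur=3, Σ=54 | A=idle B=compute:t7 [compute-only]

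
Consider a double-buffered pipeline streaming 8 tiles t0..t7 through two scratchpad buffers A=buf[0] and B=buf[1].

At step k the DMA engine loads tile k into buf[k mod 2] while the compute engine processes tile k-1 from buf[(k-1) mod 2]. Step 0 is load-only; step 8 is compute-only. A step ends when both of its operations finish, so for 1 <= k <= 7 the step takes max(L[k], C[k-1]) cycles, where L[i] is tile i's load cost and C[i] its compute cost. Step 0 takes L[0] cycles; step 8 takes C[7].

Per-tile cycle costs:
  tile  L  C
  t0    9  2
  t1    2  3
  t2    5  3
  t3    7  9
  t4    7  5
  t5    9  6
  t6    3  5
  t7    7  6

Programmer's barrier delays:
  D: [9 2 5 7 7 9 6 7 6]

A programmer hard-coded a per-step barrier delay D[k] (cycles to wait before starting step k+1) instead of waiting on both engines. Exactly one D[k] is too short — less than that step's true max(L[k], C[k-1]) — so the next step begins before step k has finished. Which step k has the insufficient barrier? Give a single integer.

k=0 barrier L[0]=9→9c, D[0]=9 ok
k=1 barrier max(L[1]=2,C[0]=2)→2c, D[1]=2 ok
k=2 barrier max(L[2]=5,C[1]=3)→5c, D[2]=5 ok
k=3 barrier max(L[3]=7,C[2]=3)→7c, D[3]=7 ok
k=4 barrier max(L[4]=7,C[3]=9)→9c, D[4]=7 SHORT
k=5 barrier max(L[5]=9,C[4]=5)→9c, D[5]=9 ok
k=6 barrier max(L[6]=3,C[5]=6)→6c, D[6]=6 ok
k=7 barrier max(L[7]=7,C[6]=5)→7c, D[7]=7 ok
k=8 barrier C[7]=6→6c, D[8]=6 ok

hazard at step 4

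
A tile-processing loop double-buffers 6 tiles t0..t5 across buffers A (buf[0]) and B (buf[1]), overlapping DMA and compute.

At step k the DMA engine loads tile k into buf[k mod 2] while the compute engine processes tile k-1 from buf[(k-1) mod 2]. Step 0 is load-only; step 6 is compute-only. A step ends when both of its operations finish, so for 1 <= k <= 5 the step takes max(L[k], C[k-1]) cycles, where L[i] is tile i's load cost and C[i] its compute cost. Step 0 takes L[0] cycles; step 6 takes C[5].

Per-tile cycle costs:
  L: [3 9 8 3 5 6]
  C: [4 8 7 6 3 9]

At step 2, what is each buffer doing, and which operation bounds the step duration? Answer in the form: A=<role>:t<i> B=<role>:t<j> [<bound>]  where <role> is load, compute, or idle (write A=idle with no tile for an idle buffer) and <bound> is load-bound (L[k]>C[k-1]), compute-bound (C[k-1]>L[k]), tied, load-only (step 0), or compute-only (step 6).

  0. 3=3c; end=3; A:t0 B:-
  1. max(9,4)=9c; end=12; A:t0 B:t1
  2. max(8,8)=8c; end=20; A:t2 B:t1
  3. max(3,7)=7c; end=27; A:t2 B:t3
  4. max(5,6)=6c; end=33; A:t4 B:t3
  5. max(6,3)=6c; end=39; A:t4 B:t5
  6. 9=9c; end=48; A:t4 B:t5

step 2: A=load:t2 B=compute:t1 [tied]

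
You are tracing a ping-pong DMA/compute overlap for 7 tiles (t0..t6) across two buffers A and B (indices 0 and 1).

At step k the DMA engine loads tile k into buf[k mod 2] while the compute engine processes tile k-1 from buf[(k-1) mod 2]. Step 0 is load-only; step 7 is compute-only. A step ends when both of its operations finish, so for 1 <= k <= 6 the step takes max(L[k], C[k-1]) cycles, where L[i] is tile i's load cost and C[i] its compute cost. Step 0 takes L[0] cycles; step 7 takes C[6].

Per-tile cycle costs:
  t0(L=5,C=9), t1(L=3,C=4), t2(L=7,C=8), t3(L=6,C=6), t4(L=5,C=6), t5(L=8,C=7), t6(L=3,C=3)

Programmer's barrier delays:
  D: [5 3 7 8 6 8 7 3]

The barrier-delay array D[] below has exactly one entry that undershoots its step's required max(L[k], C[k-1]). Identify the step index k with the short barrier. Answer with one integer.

hazard at step 1

[0] required=L[0]=5=5 vs D=5 ok
[1] required=max(L[1]=3,C[0]=9)=9 vs D=3 SHORT
[2] required=max(L[2]=7,C[1]=4)=7 vs D=7 ok
[3] required=max(L[3]=6,C[2]=8)=8 vs D=8 ok
[4] required=max(L[4]=5,C[3]=6)=6 vs D=6 ok
[5] required=max(L[5]=8,C[4]=6)=8 vs D=8 ok
[6] required=max(L[6]=3,C[5]=7)=7 vs D=7 ok
[7] required=C[6]=3=3 vs D=3 ok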